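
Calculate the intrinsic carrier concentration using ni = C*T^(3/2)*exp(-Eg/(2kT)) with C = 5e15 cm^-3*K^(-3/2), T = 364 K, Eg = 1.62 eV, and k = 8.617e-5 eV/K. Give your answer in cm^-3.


Step 1: Compute kT = 8.617e-5 * 364 = 0.03136588 eV
Step 2: Exponent = -Eg/(2kT) = -1.62/(2*0.03136588) = -25.82424
Step 3: T^(3/2) = 364^1.5 = 6944.68
Step 4: ni = 5e15 * 6944.68 * exp(-25.82424) = 2.11e+08 cm^-3

2.11e+08


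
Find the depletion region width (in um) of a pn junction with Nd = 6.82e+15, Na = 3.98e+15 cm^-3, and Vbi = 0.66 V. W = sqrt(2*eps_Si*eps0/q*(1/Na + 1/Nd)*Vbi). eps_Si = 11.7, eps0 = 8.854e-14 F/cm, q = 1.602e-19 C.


Step 1: 1/Na + 1/Nd = 1/3.98e+15 + 1/6.82e+15 = 3.97884e-16
Step 2: 2*eps*eps0/q = 2*11.7*8.854e-14/1.602e-19 = 1.293281e+07
Step 3: W^2 = 1.293281e+07 * 3.97884e-16 * 0.66 = 3.39620e-09
Step 4: W = sqrt(3.39620e-09) = 5.828e-05 cm = 0.5828 um

0.5828


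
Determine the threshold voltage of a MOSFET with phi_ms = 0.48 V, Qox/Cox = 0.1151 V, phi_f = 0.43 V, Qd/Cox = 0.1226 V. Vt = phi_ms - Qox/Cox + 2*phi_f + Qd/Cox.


Step 1: Vt = phi_ms - Qox/Cox + 2*phi_f + Qd/Cox
Step 2: Vt = 0.48 - 0.1151 + 2*0.43 + 0.1226
Step 3: Vt = 0.48 - 0.1151 + 0.86 + 0.1226
Step 4: Vt = 1.3475 V

1.3475


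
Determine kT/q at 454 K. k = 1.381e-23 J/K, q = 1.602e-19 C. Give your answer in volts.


Step 1: kT = 1.381e-23 * 454 = 6.26974e-21 J
Step 2: Vt = kT/q = 6.26974e-21 / 1.602e-19
Step 3: Vt = 0.03914 V

0.03914


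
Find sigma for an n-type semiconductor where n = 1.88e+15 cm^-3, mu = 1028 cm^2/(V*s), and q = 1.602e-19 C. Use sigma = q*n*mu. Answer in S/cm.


Step 1: sigma = q * n * mu
Step 2: sigma = 1.602e-19 * 1.88e+15 * 1028
Step 3: sigma = 3.096e-01 S/cm

3.096e-01


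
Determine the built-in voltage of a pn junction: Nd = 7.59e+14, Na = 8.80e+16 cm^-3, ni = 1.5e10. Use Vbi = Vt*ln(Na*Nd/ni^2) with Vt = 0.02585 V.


Step 1: Compute Na*Nd/ni^2 = 8.80e+16 * 7.59e+14 / (1.5e10)^2 = 2.9685e+11
Step 2: ln(2.9685e+11) = 26.4165
Step 3: Vbi = 0.02585 * 26.4165 = 0.683 V

0.683


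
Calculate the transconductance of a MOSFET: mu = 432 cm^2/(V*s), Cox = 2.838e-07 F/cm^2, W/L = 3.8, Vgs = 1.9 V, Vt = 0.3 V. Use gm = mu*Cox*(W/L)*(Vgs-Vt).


Step 1: Vov = Vgs - Vt = 1.9 - 0.3 = 1.6 V
Step 2: gm = mu * Cox * (W/L) * Vov
Step 3: gm = 432 * 2.838e-07 * 3.8 * 1.6 = 7.45e-04 S

7.45e-04


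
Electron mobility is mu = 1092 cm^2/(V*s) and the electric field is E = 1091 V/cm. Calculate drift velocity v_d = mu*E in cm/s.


Step 1: v_d = mu * E
Step 2: v_d = 1092 * 1091 = 1191372
Step 3: v_d = 1.19e+06 cm/s

1.19e+06


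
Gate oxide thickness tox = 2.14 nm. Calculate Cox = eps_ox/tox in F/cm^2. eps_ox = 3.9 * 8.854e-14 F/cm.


Step 1: eps_ox = 3.9 * 8.854e-14 = 3.45306e-13 F/cm
Step 2: tox in cm = 2.14 nm * 1e-7 = 2.1400e-07 cm
Step 3: Cox = 3.45306e-13 / 2.1400e-07 = 1.61e-06 F/cm^2

1.61e-06


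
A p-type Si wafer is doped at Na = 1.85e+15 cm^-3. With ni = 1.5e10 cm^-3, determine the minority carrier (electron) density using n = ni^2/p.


Step 1: Majority hole concentration p ≈ Na = 1.85e+15 cm^-3
Step 2: n = ni^2 / Na = (1.5e10)^2 / 1.85e+15
Step 3: n = 1.22e+05 cm^-3

1.22e+05


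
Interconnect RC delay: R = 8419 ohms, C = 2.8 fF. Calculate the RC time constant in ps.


Step 1: tau = R * C
Step 2: tau = 8419 * 2.8 fF = 8419 * 2.8e-15 F
Step 3: tau = 2.35732e-11 s = 23.5732 ps

23.5732


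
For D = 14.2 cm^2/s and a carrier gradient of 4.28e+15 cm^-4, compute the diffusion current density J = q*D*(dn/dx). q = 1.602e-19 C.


Step 1: J = q * D * (dn/dx)
Step 2: J = 1.602e-19 * 14.2 * 4.28e+15
Step 3: J = 9.74e-03 A/cm^2

9.74e-03


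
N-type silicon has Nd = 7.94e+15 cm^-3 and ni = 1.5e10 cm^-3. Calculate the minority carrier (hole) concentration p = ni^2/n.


Step 1: Since Nd >> ni, n ≈ Nd = 7.94e+15 cm^-3
Step 2: p = ni^2 / n = (1.5e10)^2 / 7.94e+15
Step 3: p = 2.25e20 / 7.94e+15 = 2.83e+04 cm^-3

2.83e+04


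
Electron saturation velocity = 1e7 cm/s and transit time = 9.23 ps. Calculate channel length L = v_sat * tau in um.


Step 1: tau in seconds = 9.23 ps * 1e-12 = 9.2300e-12 s
Step 2: L = v_sat * tau = 1e7 * 9.2300e-12 = 9.2300e-05 cm
Step 3: L in um = 9.2300e-05 * 1e4 = 0.923 um

0.923


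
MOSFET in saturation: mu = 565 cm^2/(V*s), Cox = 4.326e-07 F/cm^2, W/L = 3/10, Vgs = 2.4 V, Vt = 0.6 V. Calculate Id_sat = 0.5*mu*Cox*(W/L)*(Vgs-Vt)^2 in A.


Step 1: Overdrive voltage Vov = Vgs - Vt = 2.4 - 0.6 = 1.8 V
Step 2: W/L = 3/10 = 0.3
Step 3: Id = 0.5 * 565 * 4.326e-07 * 0.3 * 1.8^2
Step 4: Id = 1.19e-04 A

1.19e-04


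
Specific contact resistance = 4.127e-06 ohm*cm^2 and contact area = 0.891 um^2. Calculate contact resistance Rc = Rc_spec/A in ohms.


Step 1: Convert area to cm^2: 0.891 um^2 = 8.9100e-09 cm^2
Step 2: Rc = Rc_spec / A = 4.127e-06 / 8.9100e-09
Step 3: Rc = 4.63e+02 ohms

4.63e+02


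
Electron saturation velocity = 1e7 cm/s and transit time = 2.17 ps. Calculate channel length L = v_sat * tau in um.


Step 1: tau in seconds = 2.17 ps * 1e-12 = 2.1700e-12 s
Step 2: L = v_sat * tau = 1e7 * 2.1700e-12 = 2.1700e-05 cm
Step 3: L in um = 2.1700e-05 * 1e4 = 0.217 um

0.217


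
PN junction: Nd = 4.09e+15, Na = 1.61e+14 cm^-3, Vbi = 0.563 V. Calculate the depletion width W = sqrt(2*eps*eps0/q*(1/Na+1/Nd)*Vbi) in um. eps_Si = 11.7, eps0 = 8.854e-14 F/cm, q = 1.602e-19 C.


Step 1: 1/Na + 1/Nd = 1/1.61e+14 + 1/4.09e+15 = 6.45568e-15
Step 2: 2*eps*eps0/q = 2*11.7*8.854e-14/1.602e-19 = 1.293281e+07
Step 3: W^2 = 1.293281e+07 * 6.45568e-15 * 0.563 = 4.70049e-08
Step 4: W = sqrt(4.70049e-08) = 2.168e-04 cm = 2.168 um

2.168


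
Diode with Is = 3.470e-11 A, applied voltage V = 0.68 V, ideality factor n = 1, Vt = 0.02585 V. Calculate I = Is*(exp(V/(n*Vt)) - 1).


Step 1: V/(n*Vt) = 0.68/(1*0.02585) = 26.3056
Step 2: exp(26.3056) = 2.6569e+11
Step 3: I = 3.470e-11 * (2.6569e+11 - 1) = 9.22e+00 A

9.22e+00


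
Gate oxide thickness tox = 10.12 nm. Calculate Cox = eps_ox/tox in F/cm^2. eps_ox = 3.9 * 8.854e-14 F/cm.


Step 1: eps_ox = 3.9 * 8.854e-14 = 3.45306e-13 F/cm
Step 2: tox in cm = 10.12 nm * 1e-7 = 1.0120e-06 cm
Step 3: Cox = 3.45306e-13 / 1.0120e-06 = 3.41e-07 F/cm^2

3.41e-07


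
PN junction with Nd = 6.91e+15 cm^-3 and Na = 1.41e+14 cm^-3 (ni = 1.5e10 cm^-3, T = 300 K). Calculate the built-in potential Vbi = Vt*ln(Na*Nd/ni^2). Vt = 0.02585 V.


Step 1: Compute Na*Nd/ni^2 = 1.41e+14 * 6.91e+15 / (1.5e10)^2 = 4.3303e+09
Step 2: ln(4.3303e+09) = 22.1889
Step 3: Vbi = 0.02585 * 22.1889 = 0.574 V

0.574


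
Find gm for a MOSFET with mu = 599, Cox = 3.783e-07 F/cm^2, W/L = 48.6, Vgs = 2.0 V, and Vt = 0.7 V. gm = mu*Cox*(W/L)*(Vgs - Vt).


Step 1: Vov = Vgs - Vt = 2.0 - 0.7 = 1.3 V
Step 2: gm = mu * Cox * (W/L) * Vov
Step 3: gm = 599 * 3.783e-07 * 48.6 * 1.3 = 1.43e-02 S

1.43e-02


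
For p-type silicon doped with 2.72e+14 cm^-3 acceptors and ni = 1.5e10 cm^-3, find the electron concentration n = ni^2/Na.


Step 1: Majority hole concentration p ≈ Na = 2.72e+14 cm^-3
Step 2: n = ni^2 / Na = (1.5e10)^2 / 2.72e+14
Step 3: n = 8.27e+05 cm^-3

8.27e+05


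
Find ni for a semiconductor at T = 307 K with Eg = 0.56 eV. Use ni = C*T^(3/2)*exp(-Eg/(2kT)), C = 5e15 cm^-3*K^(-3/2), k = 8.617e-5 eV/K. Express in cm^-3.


Step 1: Compute kT = 8.617e-5 * 307 = 0.02645419 eV
Step 2: Exponent = -Eg/(2kT) = -0.56/(2*0.02645419) = -10.58433
Step 3: T^(3/2) = 307^1.5 = 5379.07
Step 4: ni = 5e15 * 5379.07 * exp(-10.58433) = 6.81e+14 cm^-3

6.81e+14


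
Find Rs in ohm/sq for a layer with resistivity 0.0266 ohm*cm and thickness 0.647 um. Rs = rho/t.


Step 1: Convert thickness to cm: t = 0.647 um = 6.4700e-05 cm
Step 2: Rs = rho / t = 0.0266 / 6.4700e-05
Step 3: Rs = 411.1 ohm/sq

411.1


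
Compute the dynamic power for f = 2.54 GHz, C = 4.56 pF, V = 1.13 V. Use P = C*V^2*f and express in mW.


Step 1: V^2 = 1.13^2 = 1.2769 V^2
Step 2: P = C*V^2*f = 4.56e-12 F * 1.2769 * 2.54e9 Hz
Step 3: P = 1.478956656e-02 W
Step 4: P = 14.79 mW

14.79


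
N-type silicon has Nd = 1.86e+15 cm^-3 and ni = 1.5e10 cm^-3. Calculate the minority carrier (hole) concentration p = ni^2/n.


Step 1: Since Nd >> ni, n ≈ Nd = 1.86e+15 cm^-3
Step 2: p = ni^2 / n = (1.5e10)^2 / 1.86e+15
Step 3: p = 2.25e20 / 1.86e+15 = 1.21e+05 cm^-3

1.21e+05


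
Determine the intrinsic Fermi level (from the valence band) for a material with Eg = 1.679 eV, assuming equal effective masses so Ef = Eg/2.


Step 1: For an intrinsic semiconductor, the Fermi level sits at midgap.
Step 2: Ef = Eg / 2 = 1.679 / 2 = 0.8395 eV

0.8395


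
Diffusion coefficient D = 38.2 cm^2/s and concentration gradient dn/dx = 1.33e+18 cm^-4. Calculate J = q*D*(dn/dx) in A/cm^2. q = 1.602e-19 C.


Step 1: J = q * D * (dn/dx)
Step 2: J = 1.602e-19 * 38.2 * 1.33e+18
Step 3: J = 8.14e+00 A/cm^2

8.14e+00


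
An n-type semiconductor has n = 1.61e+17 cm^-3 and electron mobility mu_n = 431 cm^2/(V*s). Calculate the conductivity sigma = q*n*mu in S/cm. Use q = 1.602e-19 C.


Step 1: sigma = q * n * mu
Step 2: sigma = 1.602e-19 * 1.61e+17 * 431
Step 3: sigma = 1.112e+01 S/cm

1.112e+01


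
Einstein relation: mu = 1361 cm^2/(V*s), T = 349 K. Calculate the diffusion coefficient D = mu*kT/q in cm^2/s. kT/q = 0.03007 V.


Step 1: D = mu * (kT/q)
Step 2: D = 1361 * 0.03007
Step 3: D = 40.93 cm^2/s

40.93


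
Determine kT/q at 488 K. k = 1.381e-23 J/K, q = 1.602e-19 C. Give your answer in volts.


Step 1: kT = 1.381e-23 * 488 = 6.73928e-21 J
Step 2: Vt = kT/q = 6.73928e-21 / 1.602e-19
Step 3: Vt = 0.04207 V

0.04207


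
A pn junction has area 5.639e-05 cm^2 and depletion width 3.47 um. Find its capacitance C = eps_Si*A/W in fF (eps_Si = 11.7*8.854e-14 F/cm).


Step 1: eps_Si = 11.7 * 8.854e-14 = 1.035918e-12 F/cm
Step 2: W in cm = 3.47 * 1e-4 = 3.47e-04 cm
Step 3: C = 1.035918e-12 * 5.639e-05 / 3.47e-04 = 1.683441e-13 F
Step 4: C = 168.34 fF

168.34


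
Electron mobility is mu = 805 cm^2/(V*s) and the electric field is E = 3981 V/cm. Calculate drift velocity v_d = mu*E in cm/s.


Step 1: v_d = mu * E
Step 2: v_d = 805 * 3981 = 3204705
Step 3: v_d = 3.20e+06 cm/s

3.20e+06


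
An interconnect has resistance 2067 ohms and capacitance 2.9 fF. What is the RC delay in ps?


Step 1: tau = R * C
Step 2: tau = 2067 * 2.9 fF = 2067 * 2.9e-15 F
Step 3: tau = 5.9943e-12 s = 5.9943 ps

5.9943


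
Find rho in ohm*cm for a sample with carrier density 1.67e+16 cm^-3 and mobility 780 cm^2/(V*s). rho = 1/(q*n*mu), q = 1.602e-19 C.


Step 1: sigma = q * n * mu = 1.602e-19 * 1.67e+16 * 780 = 2.08677e+00 S/cm
Step 2: rho = 1 / sigma = 1 / 2.08677e+00 = 0.4792 ohm*cm

0.4792


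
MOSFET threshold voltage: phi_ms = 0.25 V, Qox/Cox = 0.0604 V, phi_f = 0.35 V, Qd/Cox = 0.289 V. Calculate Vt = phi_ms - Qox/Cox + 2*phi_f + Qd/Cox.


Step 1: Vt = phi_ms - Qox/Cox + 2*phi_f + Qd/Cox
Step 2: Vt = 0.25 - 0.0604 + 2*0.35 + 0.289
Step 3: Vt = 0.25 - 0.0604 + 0.7 + 0.289
Step 4: Vt = 1.1786 V

1.1786


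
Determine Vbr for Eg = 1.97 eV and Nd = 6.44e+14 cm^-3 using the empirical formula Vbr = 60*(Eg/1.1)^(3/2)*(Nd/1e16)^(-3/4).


Step 1: Eg/1.1 = 1.97/1.1 = 1.790909
Step 2: (Eg/1.1)^1.5 = 1.790909^1.5 = 2.396681
Step 3: (Nd/1e16)^(-0.75) = (0.0644)^(-0.75) = 7.822320
Step 4: Vbr = 60 * 2.396681 * 7.822320 = 1124.9 V

1124.9


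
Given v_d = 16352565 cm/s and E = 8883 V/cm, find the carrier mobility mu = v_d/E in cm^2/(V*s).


Step 1: mu = v_d / E
Step 2: mu = 16352565 / 8883
Step 3: mu = 1840.88 cm^2/(V*s)

1840.88


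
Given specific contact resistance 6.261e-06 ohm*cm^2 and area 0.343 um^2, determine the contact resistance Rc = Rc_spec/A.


Step 1: Convert area to cm^2: 0.343 um^2 = 3.4300e-09 cm^2
Step 2: Rc = Rc_spec / A = 6.261e-06 / 3.4300e-09
Step 3: Rc = 1.83e+03 ohms

1.83e+03


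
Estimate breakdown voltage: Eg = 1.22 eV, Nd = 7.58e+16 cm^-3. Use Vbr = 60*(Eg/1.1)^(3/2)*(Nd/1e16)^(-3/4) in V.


Step 1: Eg/1.1 = 1.22/1.1 = 1.109091
Step 2: (Eg/1.1)^1.5 = 1.109091^1.5 = 1.168021
Step 3: (Nd/1e16)^(-0.75) = (7.58)^(-0.75) = 0.218901
Step 4: Vbr = 60 * 1.168021 * 0.218901 = 15.3 V

15.3


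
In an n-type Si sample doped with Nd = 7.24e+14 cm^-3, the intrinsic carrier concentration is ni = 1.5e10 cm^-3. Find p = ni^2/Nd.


Step 1: Since Nd >> ni, n ≈ Nd = 7.24e+14 cm^-3
Step 2: p = ni^2 / n = (1.5e10)^2 / 7.24e+14
Step 3: p = 2.25e20 / 7.24e+14 = 3.11e+05 cm^-3

3.11e+05


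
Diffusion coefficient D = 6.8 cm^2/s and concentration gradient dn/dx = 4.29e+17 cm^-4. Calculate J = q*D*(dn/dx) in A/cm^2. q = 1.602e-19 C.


Step 1: J = q * D * (dn/dx)
Step 2: J = 1.602e-19 * 6.8 * 4.29e+17
Step 3: J = 4.67e-01 A/cm^2

4.67e-01


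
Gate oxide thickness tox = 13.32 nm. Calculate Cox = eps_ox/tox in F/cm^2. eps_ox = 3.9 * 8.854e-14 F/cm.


Step 1: eps_ox = 3.9 * 8.854e-14 = 3.45306e-13 F/cm
Step 2: tox in cm = 13.32 nm * 1e-7 = 1.3320e-06 cm
Step 3: Cox = 3.45306e-13 / 1.3320e-06 = 2.59e-07 F/cm^2

2.59e-07


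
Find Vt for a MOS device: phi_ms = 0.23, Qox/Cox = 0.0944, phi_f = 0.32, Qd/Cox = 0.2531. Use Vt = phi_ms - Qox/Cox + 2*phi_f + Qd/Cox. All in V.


Step 1: Vt = phi_ms - Qox/Cox + 2*phi_f + Qd/Cox
Step 2: Vt = 0.23 - 0.0944 + 2*0.32 + 0.2531
Step 3: Vt = 0.23 - 0.0944 + 0.64 + 0.2531
Step 4: Vt = 1.0287 V

1.0287


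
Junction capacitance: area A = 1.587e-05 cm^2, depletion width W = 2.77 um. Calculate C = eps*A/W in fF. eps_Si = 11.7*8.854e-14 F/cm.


Step 1: eps_Si = 11.7 * 8.854e-14 = 1.035918e-12 F/cm
Step 2: W in cm = 2.77 * 1e-4 = 2.77e-04 cm
Step 3: C = 1.035918e-12 * 1.587e-05 / 2.77e-04 = 5.935025e-14 F
Step 4: C = 59.35 fF

59.35


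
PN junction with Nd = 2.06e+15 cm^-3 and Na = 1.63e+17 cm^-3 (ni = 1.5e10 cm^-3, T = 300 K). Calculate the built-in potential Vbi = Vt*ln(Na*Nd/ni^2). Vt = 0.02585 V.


Step 1: Compute Na*Nd/ni^2 = 1.63e+17 * 2.06e+15 / (1.5e10)^2 = 1.4924e+12
Step 2: ln(1.4924e+12) = 28.0314
Step 3: Vbi = 0.02585 * 28.0314 = 0.725 V

0.725


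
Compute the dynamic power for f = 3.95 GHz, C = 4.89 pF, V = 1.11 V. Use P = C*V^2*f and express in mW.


Step 1: V^2 = 1.11^2 = 1.2321 V^2
Step 2: P = C*V^2*f = 4.89e-12 F * 1.2321 * 3.95e9 Hz
Step 3: P = 2.379862755e-02 W
Step 4: P = 23.799 mW

23.799


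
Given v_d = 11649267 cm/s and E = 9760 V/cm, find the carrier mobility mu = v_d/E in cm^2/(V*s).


Step 1: mu = v_d / E
Step 2: mu = 11649267 / 9760
Step 3: mu = 1193.57 cm^2/(V*s)

1193.57


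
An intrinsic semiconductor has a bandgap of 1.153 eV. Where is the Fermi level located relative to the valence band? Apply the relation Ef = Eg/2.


Step 1: For an intrinsic semiconductor, the Fermi level sits at midgap.
Step 2: Ef = Eg / 2 = 1.153 / 2 = 0.5765 eV

0.5765


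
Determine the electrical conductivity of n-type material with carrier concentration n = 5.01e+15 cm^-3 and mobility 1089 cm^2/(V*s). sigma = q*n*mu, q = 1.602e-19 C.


Step 1: sigma = q * n * mu
Step 2: sigma = 1.602e-19 * 5.01e+15 * 1089
Step 3: sigma = 8.740e-01 S/cm

8.740e-01


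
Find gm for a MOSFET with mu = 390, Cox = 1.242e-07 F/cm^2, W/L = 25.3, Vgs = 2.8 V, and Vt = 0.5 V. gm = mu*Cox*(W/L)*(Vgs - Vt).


Step 1: Vov = Vgs - Vt = 2.8 - 0.5 = 2.3 V
Step 2: gm = mu * Cox * (W/L) * Vov
Step 3: gm = 390 * 1.242e-07 * 25.3 * 2.3 = 2.82e-03 S

2.82e-03


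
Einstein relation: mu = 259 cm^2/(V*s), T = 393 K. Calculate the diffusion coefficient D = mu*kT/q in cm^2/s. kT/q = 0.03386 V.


Step 1: D = mu * (kT/q)
Step 2: D = 259 * 0.03386
Step 3: D = 8.77 cm^2/s

8.77


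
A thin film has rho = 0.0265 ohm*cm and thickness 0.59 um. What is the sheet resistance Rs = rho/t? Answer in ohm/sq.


Step 1: Convert thickness to cm: t = 0.59 um = 5.9000e-05 cm
Step 2: Rs = rho / t = 0.0265 / 5.9000e-05
Step 3: Rs = 449.2 ohm/sq

449.2


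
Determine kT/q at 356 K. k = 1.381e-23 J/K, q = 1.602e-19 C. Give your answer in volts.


Step 1: kT = 1.381e-23 * 356 = 4.91636e-21 J
Step 2: Vt = kT/q = 4.91636e-21 / 1.602e-19
Step 3: Vt = 0.03069 V

0.03069


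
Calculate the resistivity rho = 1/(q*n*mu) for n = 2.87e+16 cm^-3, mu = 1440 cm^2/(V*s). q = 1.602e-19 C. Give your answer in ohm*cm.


Step 1: sigma = q * n * mu = 1.602e-19 * 2.87e+16 * 1440 = 6.62075e+00 S/cm
Step 2: rho = 1 / sigma = 1 / 6.62075e+00 = 0.151 ohm*cm

0.151


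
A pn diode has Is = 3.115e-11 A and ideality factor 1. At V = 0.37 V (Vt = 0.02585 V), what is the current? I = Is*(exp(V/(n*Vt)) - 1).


Step 1: V/(n*Vt) = 0.37/(1*0.02585) = 14.3133
Step 2: exp(14.3133) = 1.6451e+06
Step 3: I = 3.115e-11 * (1.6451e+06 - 1) = 5.12e-05 A

5.12e-05


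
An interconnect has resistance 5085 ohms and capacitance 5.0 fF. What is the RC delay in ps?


Step 1: tau = R * C
Step 2: tau = 5085 * 5.0 fF = 5085 * 5.0e-15 F
Step 3: tau = 2.5425e-11 s = 25.425 ps

25.425


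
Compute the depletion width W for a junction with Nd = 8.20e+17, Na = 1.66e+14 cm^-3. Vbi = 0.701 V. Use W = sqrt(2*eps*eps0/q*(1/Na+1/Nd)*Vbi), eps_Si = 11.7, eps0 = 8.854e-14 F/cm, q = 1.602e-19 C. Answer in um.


Step 1: 1/Na + 1/Nd = 1/1.66e+14 + 1/8.20e+17 = 6.02532e-15
Step 2: 2*eps*eps0/q = 2*11.7*8.854e-14/1.602e-19 = 1.293281e+07
Step 3: W^2 = 1.293281e+07 * 6.02532e-15 * 0.701 = 5.46249e-08
Step 4: W = sqrt(5.46249e-08) = 2.337e-04 cm = 2.337 um

2.337


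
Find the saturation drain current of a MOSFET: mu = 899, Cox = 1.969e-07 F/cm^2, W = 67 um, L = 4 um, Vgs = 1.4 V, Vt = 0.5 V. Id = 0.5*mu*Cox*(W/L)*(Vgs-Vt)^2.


Step 1: Overdrive voltage Vov = Vgs - Vt = 1.4 - 0.5 = 0.9 V
Step 2: W/L = 67/4 = 16.75
Step 3: Id = 0.5 * 899 * 1.969e-07 * 16.75 * 0.9^2
Step 4: Id = 1.20e-03 A

1.20e-03


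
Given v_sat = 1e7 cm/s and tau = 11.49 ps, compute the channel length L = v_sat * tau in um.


Step 1: tau in seconds = 11.49 ps * 1e-12 = 1.1490e-11 s
Step 2: L = v_sat * tau = 1e7 * 1.1490e-11 = 1.1490e-04 cm
Step 3: L in um = 1.1490e-04 * 1e4 = 1.149 um

1.149


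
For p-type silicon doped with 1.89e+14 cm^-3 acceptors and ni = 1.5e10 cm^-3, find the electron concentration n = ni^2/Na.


Step 1: Majority hole concentration p ≈ Na = 1.89e+14 cm^-3
Step 2: n = ni^2 / Na = (1.5e10)^2 / 1.89e+14
Step 3: n = 1.19e+06 cm^-3

1.19e+06


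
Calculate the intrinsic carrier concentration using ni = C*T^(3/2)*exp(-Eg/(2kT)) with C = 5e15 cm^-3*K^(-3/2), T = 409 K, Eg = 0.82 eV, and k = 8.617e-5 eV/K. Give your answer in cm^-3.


Step 1: Compute kT = 8.617e-5 * 409 = 0.03524353 eV
Step 2: Exponent = -Eg/(2kT) = -0.82/(2*0.03524353) = -11.63334
Step 3: T^(3/2) = 409^1.5 = 8271.51
Step 4: ni = 5e15 * 8271.51 * exp(-11.63334) = 3.67e+14 cm^-3

3.67e+14


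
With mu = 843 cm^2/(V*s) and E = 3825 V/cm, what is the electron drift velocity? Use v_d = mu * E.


Step 1: v_d = mu * E
Step 2: v_d = 843 * 3825 = 3224475
Step 3: v_d = 3.22e+06 cm/s

3.22e+06


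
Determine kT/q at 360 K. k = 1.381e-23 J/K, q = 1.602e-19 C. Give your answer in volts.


Step 1: kT = 1.381e-23 * 360 = 4.9716e-21 J
Step 2: Vt = kT/q = 4.9716e-21 / 1.602e-19
Step 3: Vt = 0.03103 V

0.03103


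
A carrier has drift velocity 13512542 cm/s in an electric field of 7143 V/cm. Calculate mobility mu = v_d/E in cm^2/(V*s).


Step 1: mu = v_d / E
Step 2: mu = 13512542 / 7143
Step 3: mu = 1891.72 cm^2/(V*s)

1891.72


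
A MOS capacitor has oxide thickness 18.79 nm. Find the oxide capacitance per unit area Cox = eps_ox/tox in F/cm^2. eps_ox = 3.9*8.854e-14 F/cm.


Step 1: eps_ox = 3.9 * 8.854e-14 = 3.45306e-13 F/cm
Step 2: tox in cm = 18.79 nm * 1e-7 = 1.8790e-06 cm
Step 3: Cox = 3.45306e-13 / 1.8790e-06 = 1.84e-07 F/cm^2

1.84e-07


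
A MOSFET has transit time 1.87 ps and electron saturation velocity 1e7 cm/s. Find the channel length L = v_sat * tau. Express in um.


Step 1: tau in seconds = 1.87 ps * 1e-12 = 1.8700e-12 s
Step 2: L = v_sat * tau = 1e7 * 1.8700e-12 = 1.8700e-05 cm
Step 3: L in um = 1.8700e-05 * 1e4 = 0.187 um

0.187


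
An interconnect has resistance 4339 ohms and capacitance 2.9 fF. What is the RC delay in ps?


Step 1: tau = R * C
Step 2: tau = 4339 * 2.9 fF = 4339 * 2.9e-15 F
Step 3: tau = 1.25831e-11 s = 12.5831 ps

12.5831


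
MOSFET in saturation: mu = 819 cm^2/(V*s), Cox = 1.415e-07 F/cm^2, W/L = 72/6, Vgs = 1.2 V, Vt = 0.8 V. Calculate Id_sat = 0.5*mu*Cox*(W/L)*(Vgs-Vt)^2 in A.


Step 1: Overdrive voltage Vov = Vgs - Vt = 1.2 - 0.8 = 0.4 V
Step 2: W/L = 72/6 = 12
Step 3: Id = 0.5 * 819 * 1.415e-07 * 12 * 0.4^2
Step 4: Id = 1.11e-04 A

1.11e-04


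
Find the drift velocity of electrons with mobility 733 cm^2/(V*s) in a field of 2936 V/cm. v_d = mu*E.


Step 1: v_d = mu * E
Step 2: v_d = 733 * 2936 = 2152088
Step 3: v_d = 2.15e+06 cm/s

2.15e+06


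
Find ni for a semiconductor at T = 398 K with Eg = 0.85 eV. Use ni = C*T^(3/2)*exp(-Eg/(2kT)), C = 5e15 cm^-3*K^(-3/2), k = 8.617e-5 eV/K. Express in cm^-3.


Step 1: Compute kT = 8.617e-5 * 398 = 0.03429566 eV
Step 2: Exponent = -Eg/(2kT) = -0.85/(2*0.03429566) = -12.39224
Step 3: T^(3/2) = 398^1.5 = 7940.08
Step 4: ni = 5e15 * 7940.08 * exp(-12.39224) = 1.65e+14 cm^-3

1.65e+14


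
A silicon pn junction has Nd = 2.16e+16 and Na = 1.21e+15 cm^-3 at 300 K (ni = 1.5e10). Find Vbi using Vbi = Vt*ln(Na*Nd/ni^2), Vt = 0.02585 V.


Step 1: Compute Na*Nd/ni^2 = 1.21e+15 * 2.16e+16 / (1.5e10)^2 = 1.1616e+11
Step 2: ln(1.1616e+11) = 25.4782
Step 3: Vbi = 0.02585 * 25.4782 = 0.659 V

0.659


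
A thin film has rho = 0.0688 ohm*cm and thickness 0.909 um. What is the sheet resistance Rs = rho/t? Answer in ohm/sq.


Step 1: Convert thickness to cm: t = 0.909 um = 9.0900e-05 cm
Step 2: Rs = rho / t = 0.0688 / 9.0900e-05
Step 3: Rs = 756.9 ohm/sq

756.9


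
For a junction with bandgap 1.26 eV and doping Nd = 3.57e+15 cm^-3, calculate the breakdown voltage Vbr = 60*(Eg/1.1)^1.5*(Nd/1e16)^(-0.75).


Step 1: Eg/1.1 = 1.26/1.1 = 1.145455
Step 2: (Eg/1.1)^1.5 = 1.145455^1.5 = 1.225934
Step 3: (Nd/1e16)^(-0.75) = (0.357)^(-0.75) = 2.165204
Step 4: Vbr = 60 * 1.225934 * 2.165204 = 159.3 V

159.3


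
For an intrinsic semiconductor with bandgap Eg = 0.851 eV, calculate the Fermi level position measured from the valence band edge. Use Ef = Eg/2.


Step 1: For an intrinsic semiconductor, the Fermi level sits at midgap.
Step 2: Ef = Eg / 2 = 0.851 / 2 = 0.4255 eV

0.4255


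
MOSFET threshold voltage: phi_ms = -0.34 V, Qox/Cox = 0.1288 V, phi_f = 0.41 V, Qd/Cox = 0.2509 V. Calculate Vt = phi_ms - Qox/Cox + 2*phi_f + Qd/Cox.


Step 1: Vt = phi_ms - Qox/Cox + 2*phi_f + Qd/Cox
Step 2: Vt = -0.34 - 0.1288 + 2*0.41 + 0.2509
Step 3: Vt = -0.34 - 0.1288 + 0.82 + 0.2509
Step 4: Vt = 0.6021 V

0.6021


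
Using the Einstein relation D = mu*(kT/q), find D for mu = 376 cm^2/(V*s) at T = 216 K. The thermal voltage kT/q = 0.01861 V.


Step 1: D = mu * (kT/q)
Step 2: D = 376 * 0.01861
Step 3: D = 7.0 cm^2/s

7.0


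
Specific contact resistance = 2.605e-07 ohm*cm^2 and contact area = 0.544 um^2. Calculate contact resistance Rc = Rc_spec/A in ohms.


Step 1: Convert area to cm^2: 0.544 um^2 = 5.4400e-09 cm^2
Step 2: Rc = Rc_spec / A = 2.605e-07 / 5.4400e-09
Step 3: Rc = 4.79e+01 ohms

4.79e+01


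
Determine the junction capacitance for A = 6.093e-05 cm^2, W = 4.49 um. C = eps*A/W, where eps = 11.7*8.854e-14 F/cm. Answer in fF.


Step 1: eps_Si = 11.7 * 8.854e-14 = 1.035918e-12 F/cm
Step 2: W in cm = 4.49 * 1e-4 = 4.49e-04 cm
Step 3: C = 1.035918e-12 * 6.093e-05 / 4.49e-04 = 1.405757e-13 F
Step 4: C = 140.58 fF

140.58


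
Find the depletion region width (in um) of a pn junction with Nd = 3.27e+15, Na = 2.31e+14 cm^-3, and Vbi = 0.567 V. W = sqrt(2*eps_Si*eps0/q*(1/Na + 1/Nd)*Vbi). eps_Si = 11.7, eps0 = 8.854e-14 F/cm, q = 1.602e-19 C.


Step 1: 1/Na + 1/Nd = 1/2.31e+14 + 1/3.27e+15 = 4.63481e-15
Step 2: 2*eps*eps0/q = 2*11.7*8.854e-14/1.602e-19 = 1.293281e+07
Step 3: W^2 = 1.293281e+07 * 4.63481e-15 * 0.567 = 3.39866e-08
Step 4: W = sqrt(3.39866e-08) = 1.844e-04 cm = 1.844 um

1.844


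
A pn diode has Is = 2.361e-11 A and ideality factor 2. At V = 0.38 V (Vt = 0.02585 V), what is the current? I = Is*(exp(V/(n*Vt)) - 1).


Step 1: V/(n*Vt) = 0.38/(2*0.02585) = 7.3501
Step 2: exp(7.3501) = 1.5564e+03
Step 3: I = 2.361e-11 * (1.5564e+03 - 1) = 3.67e-08 A

3.67e-08


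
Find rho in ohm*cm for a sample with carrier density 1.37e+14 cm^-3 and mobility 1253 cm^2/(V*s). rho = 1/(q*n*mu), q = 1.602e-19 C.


Step 1: sigma = q * n * mu = 1.602e-19 * 1.37e+14 * 1253 = 2.75001e-02 S/cm
Step 2: rho = 1 / sigma = 1 / 2.75001e-02 = 36.36 ohm*cm

36.36


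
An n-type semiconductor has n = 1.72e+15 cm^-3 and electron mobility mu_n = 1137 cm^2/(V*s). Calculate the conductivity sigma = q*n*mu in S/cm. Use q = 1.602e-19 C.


Step 1: sigma = q * n * mu
Step 2: sigma = 1.602e-19 * 1.72e+15 * 1137
Step 3: sigma = 3.133e-01 S/cm

3.133e-01


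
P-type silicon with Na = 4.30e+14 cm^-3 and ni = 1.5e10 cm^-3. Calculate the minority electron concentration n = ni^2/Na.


Step 1: Majority hole concentration p ≈ Na = 4.30e+14 cm^-3
Step 2: n = ni^2 / Na = (1.5e10)^2 / 4.30e+14
Step 3: n = 5.23e+05 cm^-3

5.23e+05


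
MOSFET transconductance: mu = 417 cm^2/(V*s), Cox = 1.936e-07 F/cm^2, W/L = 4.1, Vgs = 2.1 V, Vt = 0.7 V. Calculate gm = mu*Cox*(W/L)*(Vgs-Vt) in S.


Step 1: Vov = Vgs - Vt = 2.1 - 0.7 = 1.4 V
Step 2: gm = mu * Cox * (W/L) * Vov
Step 3: gm = 417 * 1.936e-07 * 4.1 * 1.4 = 4.63e-04 S

4.63e-04


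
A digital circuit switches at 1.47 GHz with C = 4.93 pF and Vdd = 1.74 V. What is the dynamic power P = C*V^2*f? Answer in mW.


Step 1: V^2 = 1.74^2 = 3.0276 V^2
Step 2: P = C*V^2*f = 4.93e-12 F * 3.0276 * 1.47e9 Hz
Step 3: P = 2.194131996e-02 W
Step 4: P = 21.941 mW

21.941


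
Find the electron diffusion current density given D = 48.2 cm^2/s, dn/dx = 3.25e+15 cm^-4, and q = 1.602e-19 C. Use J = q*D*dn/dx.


Step 1: J = q * D * (dn/dx)
Step 2: J = 1.602e-19 * 48.2 * 3.25e+15
Step 3: J = 2.51e-02 A/cm^2

2.51e-02


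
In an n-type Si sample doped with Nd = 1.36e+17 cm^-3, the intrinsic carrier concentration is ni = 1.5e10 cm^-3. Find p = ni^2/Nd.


Step 1: Since Nd >> ni, n ≈ Nd = 1.36e+17 cm^-3
Step 2: p = ni^2 / n = (1.5e10)^2 / 1.36e+17
Step 3: p = 2.25e20 / 1.36e+17 = 1.65e+03 cm^-3

1.65e+03


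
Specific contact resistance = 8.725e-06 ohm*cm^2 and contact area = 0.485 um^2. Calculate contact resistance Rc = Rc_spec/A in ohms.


Step 1: Convert area to cm^2: 0.485 um^2 = 4.8500e-09 cm^2
Step 2: Rc = Rc_spec / A = 8.725e-06 / 4.8500e-09
Step 3: Rc = 1.80e+03 ohms

1.80e+03


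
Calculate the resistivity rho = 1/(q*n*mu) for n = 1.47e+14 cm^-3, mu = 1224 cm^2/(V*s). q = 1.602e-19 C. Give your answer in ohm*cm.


Step 1: sigma = q * n * mu = 1.602e-19 * 1.47e+14 * 1224 = 2.88245e-02 S/cm
Step 2: rho = 1 / sigma = 1 / 2.88245e-02 = 34.69 ohm*cm

34.69


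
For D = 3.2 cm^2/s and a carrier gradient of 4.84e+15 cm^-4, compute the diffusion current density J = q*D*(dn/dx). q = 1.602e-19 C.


Step 1: J = q * D * (dn/dx)
Step 2: J = 1.602e-19 * 3.2 * 4.84e+15
Step 3: J = 2.48e-03 A/cm^2

2.48e-03


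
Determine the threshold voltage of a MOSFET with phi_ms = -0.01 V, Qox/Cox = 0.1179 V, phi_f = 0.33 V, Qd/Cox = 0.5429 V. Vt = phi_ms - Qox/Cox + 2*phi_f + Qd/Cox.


Step 1: Vt = phi_ms - Qox/Cox + 2*phi_f + Qd/Cox
Step 2: Vt = -0.01 - 0.1179 + 2*0.33 + 0.5429
Step 3: Vt = -0.01 - 0.1179 + 0.66 + 0.5429
Step 4: Vt = 1.075 V

1.075


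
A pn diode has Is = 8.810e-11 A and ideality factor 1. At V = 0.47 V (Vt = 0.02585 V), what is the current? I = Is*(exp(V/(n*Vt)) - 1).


Step 1: V/(n*Vt) = 0.47/(1*0.02585) = 18.1818
Step 2: exp(18.1818) = 7.8751e+07
Step 3: I = 8.810e-11 * (7.8751e+07 - 1) = 6.94e-03 A

6.94e-03


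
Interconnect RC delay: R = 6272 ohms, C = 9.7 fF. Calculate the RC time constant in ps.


Step 1: tau = R * C
Step 2: tau = 6272 * 9.7 fF = 6272 * 9.7e-15 F
Step 3: tau = 6.08384e-11 s = 60.8384 ps

60.8384


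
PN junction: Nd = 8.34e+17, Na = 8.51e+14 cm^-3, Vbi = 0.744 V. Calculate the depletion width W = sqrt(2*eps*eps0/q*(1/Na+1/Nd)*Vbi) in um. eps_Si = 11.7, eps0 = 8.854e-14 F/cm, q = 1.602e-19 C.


Step 1: 1/Na + 1/Nd = 1/8.51e+14 + 1/8.34e+17 = 1.17629e-15
Step 2: 2*eps*eps0/q = 2*11.7*8.854e-14/1.602e-19 = 1.293281e+07
Step 3: W^2 = 1.293281e+07 * 1.17629e-15 * 0.744 = 1.13183e-08
Step 4: W = sqrt(1.13183e-08) = 1.064e-04 cm = 1.064 um

1.064


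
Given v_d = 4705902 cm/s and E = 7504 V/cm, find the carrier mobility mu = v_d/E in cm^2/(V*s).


Step 1: mu = v_d / E
Step 2: mu = 4705902 / 7504
Step 3: mu = 627.12 cm^2/(V*s)

627.12


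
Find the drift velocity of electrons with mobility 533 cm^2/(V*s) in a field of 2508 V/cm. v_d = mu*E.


Step 1: v_d = mu * E
Step 2: v_d = 533 * 2508 = 1336764
Step 3: v_d = 1.34e+06 cm/s

1.34e+06


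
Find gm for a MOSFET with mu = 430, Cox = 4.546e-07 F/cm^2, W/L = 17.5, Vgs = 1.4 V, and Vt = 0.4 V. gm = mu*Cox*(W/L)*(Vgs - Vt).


Step 1: Vov = Vgs - Vt = 1.4 - 0.4 = 1.0 V
Step 2: gm = mu * Cox * (W/L) * Vov
Step 3: gm = 430 * 4.546e-07 * 17.5 * 1.0 = 3.42e-03 S

3.42e-03


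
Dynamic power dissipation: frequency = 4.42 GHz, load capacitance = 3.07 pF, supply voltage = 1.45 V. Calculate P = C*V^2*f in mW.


Step 1: V^2 = 1.45^2 = 2.1025 V^2
Step 2: P = C*V^2*f = 3.07e-12 F * 2.1025 * 4.42e9 Hz
Step 3: P = 2.85296635e-02 W
Step 4: P = 28.53 mW

28.53


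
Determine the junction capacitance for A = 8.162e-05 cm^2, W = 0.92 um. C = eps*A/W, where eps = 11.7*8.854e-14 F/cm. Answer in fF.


Step 1: eps_Si = 11.7 * 8.854e-14 = 1.035918e-12 F/cm
Step 2: W in cm = 0.92 * 1e-4 = 9.20e-05 cm
Step 3: C = 1.035918e-12 * 8.162e-05 / 9.20e-05 = 9.190394e-13 F
Step 4: C = 919.04 fF

919.04


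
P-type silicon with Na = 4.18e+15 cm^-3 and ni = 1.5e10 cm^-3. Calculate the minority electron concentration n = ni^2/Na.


Step 1: Majority hole concentration p ≈ Na = 4.18e+15 cm^-3
Step 2: n = ni^2 / Na = (1.5e10)^2 / 4.18e+15
Step 3: n = 5.38e+04 cm^-3

5.38e+04


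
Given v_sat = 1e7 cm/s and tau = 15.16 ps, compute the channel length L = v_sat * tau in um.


Step 1: tau in seconds = 15.16 ps * 1e-12 = 1.5160e-11 s
Step 2: L = v_sat * tau = 1e7 * 1.5160e-11 = 1.5160e-04 cm
Step 3: L in um = 1.5160e-04 * 1e4 = 1.516 um

1.516


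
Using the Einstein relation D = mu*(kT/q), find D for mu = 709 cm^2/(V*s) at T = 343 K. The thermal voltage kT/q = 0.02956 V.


Step 1: D = mu * (kT/q)
Step 2: D = 709 * 0.02956
Step 3: D = 20.96 cm^2/s

20.96


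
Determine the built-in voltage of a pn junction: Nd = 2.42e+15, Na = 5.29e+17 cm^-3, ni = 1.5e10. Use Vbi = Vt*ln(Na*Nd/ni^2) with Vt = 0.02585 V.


Step 1: Compute Na*Nd/ni^2 = 5.29e+17 * 2.42e+15 / (1.5e10)^2 = 5.6897e+12
Step 2: ln(5.6897e+12) = 29.3697
Step 3: Vbi = 0.02585 * 29.3697 = 0.759 V

0.759


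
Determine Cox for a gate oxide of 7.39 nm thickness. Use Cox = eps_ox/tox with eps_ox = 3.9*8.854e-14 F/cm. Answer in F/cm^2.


Step 1: eps_ox = 3.9 * 8.854e-14 = 3.45306e-13 F/cm
Step 2: tox in cm = 7.39 nm * 1e-7 = 7.3900e-07 cm
Step 3: Cox = 3.45306e-13 / 7.3900e-07 = 4.67e-07 F/cm^2

4.67e-07


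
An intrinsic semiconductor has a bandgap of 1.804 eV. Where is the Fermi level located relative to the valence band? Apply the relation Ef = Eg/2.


Step 1: For an intrinsic semiconductor, the Fermi level sits at midgap.
Step 2: Ef = Eg / 2 = 1.804 / 2 = 0.902 eV

0.902


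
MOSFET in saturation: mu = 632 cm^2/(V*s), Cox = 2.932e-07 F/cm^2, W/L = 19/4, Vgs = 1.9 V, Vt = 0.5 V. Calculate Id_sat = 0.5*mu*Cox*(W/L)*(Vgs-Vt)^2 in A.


Step 1: Overdrive voltage Vov = Vgs - Vt = 1.9 - 0.5 = 1.4 V
Step 2: W/L = 19/4 = 4.75
Step 3: Id = 0.5 * 632 * 2.932e-07 * 4.75 * 1.4^2
Step 4: Id = 8.63e-04 A

8.63e-04


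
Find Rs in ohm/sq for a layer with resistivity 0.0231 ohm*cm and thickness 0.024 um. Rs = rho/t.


Step 1: Convert thickness to cm: t = 0.024 um = 2.4000e-06 cm
Step 2: Rs = rho / t = 0.0231 / 2.4000e-06
Step 3: Rs = 9625.0 ohm/sq

9625.0


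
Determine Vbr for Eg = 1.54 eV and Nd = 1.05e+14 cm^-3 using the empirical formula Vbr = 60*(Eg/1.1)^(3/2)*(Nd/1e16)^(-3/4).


Step 1: Eg/1.1 = 1.54/1.1 = 1.400000
Step 2: (Eg/1.1)^1.5 = 1.400000^1.5 = 1.656502
Step 3: (Nd/1e16)^(-0.75) = (0.0105)^(-0.75) = 30.486532
Step 4: Vbr = 60 * 1.656502 * 30.486532 = 3030.1 V

3030.1


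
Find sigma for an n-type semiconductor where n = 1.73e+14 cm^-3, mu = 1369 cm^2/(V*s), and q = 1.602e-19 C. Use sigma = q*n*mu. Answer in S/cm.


Step 1: sigma = q * n * mu
Step 2: sigma = 1.602e-19 * 1.73e+14 * 1369
Step 3: sigma = 3.794e-02 S/cm

3.794e-02


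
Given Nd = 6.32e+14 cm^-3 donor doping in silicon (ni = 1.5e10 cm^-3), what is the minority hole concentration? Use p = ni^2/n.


Step 1: Since Nd >> ni, n ≈ Nd = 6.32e+14 cm^-3
Step 2: p = ni^2 / n = (1.5e10)^2 / 6.32e+14
Step 3: p = 2.25e20 / 6.32e+14 = 3.56e+05 cm^-3

3.56e+05


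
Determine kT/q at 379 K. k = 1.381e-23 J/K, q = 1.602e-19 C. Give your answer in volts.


Step 1: kT = 1.381e-23 * 379 = 5.23399e-21 J
Step 2: Vt = kT/q = 5.23399e-21 / 1.602e-19
Step 3: Vt = 0.03267 V

0.03267


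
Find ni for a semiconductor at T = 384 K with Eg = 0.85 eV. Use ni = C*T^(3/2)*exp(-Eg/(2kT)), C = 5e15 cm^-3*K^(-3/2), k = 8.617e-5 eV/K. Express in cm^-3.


Step 1: Compute kT = 8.617e-5 * 384 = 0.03308928 eV
Step 2: Exponent = -Eg/(2kT) = -0.85/(2*0.03308928) = -12.84404
Step 3: T^(3/2) = 384^1.5 = 7524.83
Step 4: ni = 5e15 * 7524.83 * exp(-12.84404) = 9.94e+13 cm^-3

9.94e+13


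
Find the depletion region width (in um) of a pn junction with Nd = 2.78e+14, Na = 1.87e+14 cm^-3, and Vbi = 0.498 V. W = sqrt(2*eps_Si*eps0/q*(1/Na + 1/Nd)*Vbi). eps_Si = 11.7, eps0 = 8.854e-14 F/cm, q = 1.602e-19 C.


Step 1: 1/Na + 1/Nd = 1/1.87e+14 + 1/2.78e+14 = 8.94472e-15
Step 2: 2*eps*eps0/q = 2*11.7*8.854e-14/1.602e-19 = 1.293281e+07
Step 3: W^2 = 1.293281e+07 * 8.94472e-15 * 0.498 = 5.76088e-08
Step 4: W = sqrt(5.76088e-08) = 2.400e-04 cm = 2.4 um

2.4


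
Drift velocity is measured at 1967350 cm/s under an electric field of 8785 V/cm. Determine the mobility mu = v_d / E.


Step 1: mu = v_d / E
Step 2: mu = 1967350 / 8785
Step 3: mu = 223.94 cm^2/(V*s)

223.94


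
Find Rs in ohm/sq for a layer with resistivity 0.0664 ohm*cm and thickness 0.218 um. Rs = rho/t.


Step 1: Convert thickness to cm: t = 0.218 um = 2.1800e-05 cm
Step 2: Rs = rho / t = 0.0664 / 2.1800e-05
Step 3: Rs = 3045.9 ohm/sq

3045.9


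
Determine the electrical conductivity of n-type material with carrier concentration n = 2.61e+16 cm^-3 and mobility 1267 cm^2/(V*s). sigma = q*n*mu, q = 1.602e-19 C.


Step 1: sigma = q * n * mu
Step 2: sigma = 1.602e-19 * 2.61e+16 * 1267
Step 3: sigma = 5.298e+00 S/cm

5.298e+00


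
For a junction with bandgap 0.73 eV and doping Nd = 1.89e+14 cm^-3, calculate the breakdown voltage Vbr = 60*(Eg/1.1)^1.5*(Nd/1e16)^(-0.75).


Step 1: Eg/1.1 = 0.73/1.1 = 0.663636
Step 2: (Eg/1.1)^1.5 = 0.663636^1.5 = 0.540623
Step 3: (Nd/1e16)^(-0.75) = (0.0189)^(-0.75) = 19.617951
Step 4: Vbr = 60 * 0.540623 * 19.617951 = 636.4 V

636.4


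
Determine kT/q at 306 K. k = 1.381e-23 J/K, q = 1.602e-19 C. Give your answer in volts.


Step 1: kT = 1.381e-23 * 306 = 4.22586e-21 J
Step 2: Vt = kT/q = 4.22586e-21 / 1.602e-19
Step 3: Vt = 0.02638 V

0.02638


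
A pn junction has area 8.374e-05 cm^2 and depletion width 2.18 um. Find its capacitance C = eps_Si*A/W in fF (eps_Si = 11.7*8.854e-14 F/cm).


Step 1: eps_Si = 11.7 * 8.854e-14 = 1.035918e-12 F/cm
Step 2: W in cm = 2.18 * 1e-4 = 2.18e-04 cm
Step 3: C = 1.035918e-12 * 8.374e-05 / 2.18e-04 = 3.979256e-13 F
Step 4: C = 397.93 fF

397.93


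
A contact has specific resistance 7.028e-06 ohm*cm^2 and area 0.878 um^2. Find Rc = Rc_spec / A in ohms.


Step 1: Convert area to cm^2: 0.878 um^2 = 8.7800e-09 cm^2
Step 2: Rc = Rc_spec / A = 7.028e-06 / 8.7800e-09
Step 3: Rc = 8.00e+02 ohms

8.00e+02


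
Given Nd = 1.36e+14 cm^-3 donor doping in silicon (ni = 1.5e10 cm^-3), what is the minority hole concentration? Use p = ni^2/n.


Step 1: Since Nd >> ni, n ≈ Nd = 1.36e+14 cm^-3
Step 2: p = ni^2 / n = (1.5e10)^2 / 1.36e+14
Step 3: p = 2.25e20 / 1.36e+14 = 1.65e+06 cm^-3

1.65e+06


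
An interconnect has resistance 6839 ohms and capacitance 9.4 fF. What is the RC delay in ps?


Step 1: tau = R * C
Step 2: tau = 6839 * 9.4 fF = 6839 * 9.4e-15 F
Step 3: tau = 6.42866e-11 s = 64.2866 ps

64.2866


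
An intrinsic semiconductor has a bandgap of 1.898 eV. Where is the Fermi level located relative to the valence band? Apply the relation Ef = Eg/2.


Step 1: For an intrinsic semiconductor, the Fermi level sits at midgap.
Step 2: Ef = Eg / 2 = 1.898 / 2 = 0.949 eV

0.949


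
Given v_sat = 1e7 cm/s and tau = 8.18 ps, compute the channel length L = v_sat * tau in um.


Step 1: tau in seconds = 8.18 ps * 1e-12 = 8.1800e-12 s
Step 2: L = v_sat * tau = 1e7 * 8.1800e-12 = 8.1800e-05 cm
Step 3: L in um = 8.1800e-05 * 1e4 = 0.818 um

0.818


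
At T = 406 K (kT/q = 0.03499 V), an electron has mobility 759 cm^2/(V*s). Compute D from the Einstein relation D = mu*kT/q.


Step 1: D = mu * (kT/q)
Step 2: D = 759 * 0.03499
Step 3: D = 26.56 cm^2/s

26.56


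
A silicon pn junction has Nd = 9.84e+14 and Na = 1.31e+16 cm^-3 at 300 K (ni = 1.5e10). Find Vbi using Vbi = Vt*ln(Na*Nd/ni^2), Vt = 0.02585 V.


Step 1: Compute Na*Nd/ni^2 = 1.31e+16 * 9.84e+14 / (1.5e10)^2 = 5.7291e+10
Step 2: ln(5.7291e+10) = 24.7714
Step 3: Vbi = 0.02585 * 24.7714 = 0.64 V

0.64


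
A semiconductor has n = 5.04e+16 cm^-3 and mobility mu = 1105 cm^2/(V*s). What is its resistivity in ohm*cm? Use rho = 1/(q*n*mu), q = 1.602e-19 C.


Step 1: sigma = q * n * mu = 1.602e-19 * 5.04e+16 * 1105 = 8.92186e+00 S/cm
Step 2: rho = 1 / sigma = 1 / 8.92186e+00 = 0.1121 ohm*cm

0.1121


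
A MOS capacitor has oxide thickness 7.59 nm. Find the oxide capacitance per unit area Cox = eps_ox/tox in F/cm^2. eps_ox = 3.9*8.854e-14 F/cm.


Step 1: eps_ox = 3.9 * 8.854e-14 = 3.45306e-13 F/cm
Step 2: tox in cm = 7.59 nm * 1e-7 = 7.5900e-07 cm
Step 3: Cox = 3.45306e-13 / 7.5900e-07 = 4.55e-07 F/cm^2

4.55e-07


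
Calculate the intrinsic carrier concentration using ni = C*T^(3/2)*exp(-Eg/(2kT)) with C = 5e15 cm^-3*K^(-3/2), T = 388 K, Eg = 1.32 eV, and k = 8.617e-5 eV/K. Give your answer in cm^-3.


Step 1: Compute kT = 8.617e-5 * 388 = 0.03343396 eV
Step 2: Exponent = -Eg/(2kT) = -1.32/(2*0.03343396) = -19.74041
Step 3: T^(3/2) = 388^1.5 = 7642.71
Step 4: ni = 5e15 * 7642.71 * exp(-19.74041) = 1.02e+11 cm^-3

1.02e+11


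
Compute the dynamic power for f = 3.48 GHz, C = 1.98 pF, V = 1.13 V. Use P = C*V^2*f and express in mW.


Step 1: V^2 = 1.13^2 = 1.2769 V^2
Step 2: P = C*V^2*f = 1.98e-12 F * 1.2769 * 3.48e9 Hz
Step 3: P = 8.79835176e-03 W
Step 4: P = 8.798 mW

8.798


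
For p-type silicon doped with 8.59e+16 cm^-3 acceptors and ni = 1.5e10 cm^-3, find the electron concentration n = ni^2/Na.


Step 1: Majority hole concentration p ≈ Na = 8.59e+16 cm^-3
Step 2: n = ni^2 / Na = (1.5e10)^2 / 8.59e+16
Step 3: n = 2.62e+03 cm^-3

2.62e+03


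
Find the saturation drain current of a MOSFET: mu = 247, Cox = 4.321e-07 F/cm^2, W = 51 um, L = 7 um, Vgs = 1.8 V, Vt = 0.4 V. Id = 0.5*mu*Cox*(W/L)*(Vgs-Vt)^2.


Step 1: Overdrive voltage Vov = Vgs - Vt = 1.8 - 0.4 = 1.4 V
Step 2: W/L = 51/7 = 7.28571
Step 3: Id = 0.5 * 247 * 4.321e-07 * 7.28571 * 1.4^2
Step 4: Id = 7.62e-04 A

7.62e-04


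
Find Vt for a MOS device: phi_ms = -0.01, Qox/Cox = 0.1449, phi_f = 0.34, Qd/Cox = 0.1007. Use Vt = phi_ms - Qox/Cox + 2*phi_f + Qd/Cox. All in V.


Step 1: Vt = phi_ms - Qox/Cox + 2*phi_f + Qd/Cox
Step 2: Vt = -0.01 - 0.1449 + 2*0.34 + 0.1007
Step 3: Vt = -0.01 - 0.1449 + 0.68 + 0.1007
Step 4: Vt = 0.6258 V

0.6258


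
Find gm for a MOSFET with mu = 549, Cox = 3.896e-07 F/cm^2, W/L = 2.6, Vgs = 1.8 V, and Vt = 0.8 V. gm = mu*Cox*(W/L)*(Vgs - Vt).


Step 1: Vov = Vgs - Vt = 1.8 - 0.8 = 1.0 V
Step 2: gm = mu * Cox * (W/L) * Vov
Step 3: gm = 549 * 3.896e-07 * 2.6 * 1.0 = 5.56e-04 S

5.56e-04
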